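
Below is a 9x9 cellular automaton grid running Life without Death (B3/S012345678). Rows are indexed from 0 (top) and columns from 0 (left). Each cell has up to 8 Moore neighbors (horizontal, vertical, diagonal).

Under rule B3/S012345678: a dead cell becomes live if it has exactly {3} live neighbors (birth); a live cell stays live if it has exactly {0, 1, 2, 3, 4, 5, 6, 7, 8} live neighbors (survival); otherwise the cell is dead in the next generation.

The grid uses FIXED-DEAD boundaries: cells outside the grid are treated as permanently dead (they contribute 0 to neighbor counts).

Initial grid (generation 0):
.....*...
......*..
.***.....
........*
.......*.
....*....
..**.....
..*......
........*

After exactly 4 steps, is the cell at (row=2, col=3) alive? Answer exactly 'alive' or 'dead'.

Answer: alive

Derivation:
Simulating step by step:
Generation 0 (given above): 12 live cells
Generation 1: 16 live cells
.....*...
..*...*..
.***.....
..*.....*
.......*.
...**....
..**.....
..**.....
........*
Generation 2: 22 live cells
.....*...
.***..*..
.***.....
.***....*
...*...*.
..***....
..**.....
..**.....
........*
Generation 3: 29 live cells
..*..*...
.****.*..
*****....
.****...*
.*.*...*.
..***....
.***.....
..**.....
........*
Generation 4: 33 live cells
.**.**...
*****.*..
*****....
.****...*
.*.*...*.
..***....
.***.....
.***.....
........*

Cell (2,3) at generation 4: 1 -> alive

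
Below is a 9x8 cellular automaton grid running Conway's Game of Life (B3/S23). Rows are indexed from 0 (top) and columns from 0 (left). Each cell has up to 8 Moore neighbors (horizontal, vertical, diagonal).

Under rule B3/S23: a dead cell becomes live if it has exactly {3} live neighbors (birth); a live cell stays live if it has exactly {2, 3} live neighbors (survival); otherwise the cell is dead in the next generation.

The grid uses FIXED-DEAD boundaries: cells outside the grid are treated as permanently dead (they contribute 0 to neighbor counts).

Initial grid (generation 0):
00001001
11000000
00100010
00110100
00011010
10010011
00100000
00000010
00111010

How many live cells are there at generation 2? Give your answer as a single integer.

Simulating step by step:
Generation 0 (given above): 22 live cells
Generation 1: 20 live cells
00000000
01000000
00110000
00100110
00000011
00111111
00000011
00100100
00010100
Generation 2: 17 live cells
00000000
00100000
01110000
00110111
00100000
00011000
00100001
00001100
00001000
Population at generation 2: 17

Answer: 17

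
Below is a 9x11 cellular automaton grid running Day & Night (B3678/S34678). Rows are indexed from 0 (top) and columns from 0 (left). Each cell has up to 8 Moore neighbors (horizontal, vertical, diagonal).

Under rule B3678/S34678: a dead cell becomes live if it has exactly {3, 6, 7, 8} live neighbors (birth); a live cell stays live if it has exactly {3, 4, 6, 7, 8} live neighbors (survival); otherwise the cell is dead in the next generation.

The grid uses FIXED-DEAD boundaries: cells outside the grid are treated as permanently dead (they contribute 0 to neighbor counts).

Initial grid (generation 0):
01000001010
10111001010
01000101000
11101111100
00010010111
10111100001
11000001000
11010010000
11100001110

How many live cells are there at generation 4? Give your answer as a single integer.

Answer: 24

Derivation:
Simulating step by step:
Generation 0 (given above): 44 live cells
Generation 1: 31 live cells
00110000000
00100000000
00000111000
01111100100
10001110110
00111011100
10000110000
01000000000
11100000000
Generation 2: 32 live cells
00000000000
00010010000
01000110000
00010110110
00011111110
01011100110
01111110000
01100000000
01000000000
Generation 3: 32 live cells
00000000000
00000100000
00100110000
00101111110
00011100101
00111110110
11100100000
11001100000
00100000000
Generation 4: 24 live cells
00000000000
00000010000
00010000100
00000101110
00011111010
00101011010
10101000000
10010000000
01000000000
Population at generation 4: 24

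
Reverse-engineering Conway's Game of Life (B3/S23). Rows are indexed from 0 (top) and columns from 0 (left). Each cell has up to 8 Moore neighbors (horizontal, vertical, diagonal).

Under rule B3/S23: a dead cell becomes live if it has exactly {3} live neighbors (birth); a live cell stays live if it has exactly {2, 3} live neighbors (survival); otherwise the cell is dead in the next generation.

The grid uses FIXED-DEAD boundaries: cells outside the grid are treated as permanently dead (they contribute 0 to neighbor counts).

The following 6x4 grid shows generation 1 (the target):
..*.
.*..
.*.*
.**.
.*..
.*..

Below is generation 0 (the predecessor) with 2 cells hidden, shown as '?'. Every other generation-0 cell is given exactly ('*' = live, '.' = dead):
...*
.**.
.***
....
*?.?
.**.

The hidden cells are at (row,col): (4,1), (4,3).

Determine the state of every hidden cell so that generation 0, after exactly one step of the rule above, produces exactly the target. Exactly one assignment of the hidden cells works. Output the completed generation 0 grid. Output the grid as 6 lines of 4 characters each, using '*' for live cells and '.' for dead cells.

Answer: ...*
.**.
.***
....
*...
.**.

Derivation:
Hidden generation-0 cells (in order): (4,1), (4,3).
A hidden cell only influences target cells in its own 3x3 neighborhood. Try each of the 2^2 = 4 assignments, step the completed generation 0 forward once under B3/S23, and compare with the target:
  (4,1)=. (4,3)=. -> step reproduces the target at every cell -> ACCEPT
  (4,1)=. (4,3)=* -> step gives (3,2)='.' but target has '*' -> reject
  (4,1)=* (4,3)=. -> step gives (3,0)='*' but target has '.' -> reject
  (4,1)=* (4,3)=* -> step gives (3,0)='*' but target has '.' -> reject
Unique solution: (4,1)=dead, (4,3)=dead.
Check: live-neighbor counts of every cell in the completed generation 0:
1231
2354
2342
2332
1321
2211
Applying B3/S23 to generation 0 with these counts gives:
..*.
.*..
.*.*
.**.
.*..
.*..
which matches the target exactly.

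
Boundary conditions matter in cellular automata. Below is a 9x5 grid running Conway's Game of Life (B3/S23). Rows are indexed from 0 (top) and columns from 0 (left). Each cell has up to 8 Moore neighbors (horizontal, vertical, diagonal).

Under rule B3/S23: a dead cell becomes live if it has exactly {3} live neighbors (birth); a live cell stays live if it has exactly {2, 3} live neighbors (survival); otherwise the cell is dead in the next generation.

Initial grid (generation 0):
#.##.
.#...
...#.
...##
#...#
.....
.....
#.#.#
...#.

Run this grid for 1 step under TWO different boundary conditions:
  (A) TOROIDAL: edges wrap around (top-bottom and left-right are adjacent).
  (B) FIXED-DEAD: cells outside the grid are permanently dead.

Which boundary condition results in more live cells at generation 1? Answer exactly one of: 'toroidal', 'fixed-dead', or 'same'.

Under TOROIDAL boundary, generation 1:
.####
.#.##
..###
#..#.
#..##
.....
.....
...##
#....
Population = 18

Under FIXED-DEAD boundary, generation 1:
.##..
.#.#.
..###
...##
...##
.....
.....
...#.
...#.
Population = 13

Comparison: toroidal=18, fixed-dead=13 -> toroidal

Answer: toroidal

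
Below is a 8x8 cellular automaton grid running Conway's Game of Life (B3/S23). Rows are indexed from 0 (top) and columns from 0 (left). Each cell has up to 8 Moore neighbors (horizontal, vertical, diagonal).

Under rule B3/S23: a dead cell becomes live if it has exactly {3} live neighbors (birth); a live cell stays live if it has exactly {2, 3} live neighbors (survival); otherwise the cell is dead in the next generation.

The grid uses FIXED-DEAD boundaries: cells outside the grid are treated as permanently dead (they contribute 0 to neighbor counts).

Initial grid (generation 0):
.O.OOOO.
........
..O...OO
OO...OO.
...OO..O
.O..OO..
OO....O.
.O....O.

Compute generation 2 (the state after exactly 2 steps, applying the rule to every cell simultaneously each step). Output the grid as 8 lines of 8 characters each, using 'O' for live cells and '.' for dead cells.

Answer: ....OO..
..OO...O
.O.....O
.....O..
......O.
....OOO.
....O.O.
O.O.....

Derivation:
Simulating step by step:
Generation 0 (given above): 23 live cells
Generation 1: 32 live cells
....OO..
..OOO..O
.O...OOO
.OOOOO..
OOOO....
OOOOOOO.
OOO...O.
OO......
Generation 2: 16 live cells
(generation 2 grid is the final answer)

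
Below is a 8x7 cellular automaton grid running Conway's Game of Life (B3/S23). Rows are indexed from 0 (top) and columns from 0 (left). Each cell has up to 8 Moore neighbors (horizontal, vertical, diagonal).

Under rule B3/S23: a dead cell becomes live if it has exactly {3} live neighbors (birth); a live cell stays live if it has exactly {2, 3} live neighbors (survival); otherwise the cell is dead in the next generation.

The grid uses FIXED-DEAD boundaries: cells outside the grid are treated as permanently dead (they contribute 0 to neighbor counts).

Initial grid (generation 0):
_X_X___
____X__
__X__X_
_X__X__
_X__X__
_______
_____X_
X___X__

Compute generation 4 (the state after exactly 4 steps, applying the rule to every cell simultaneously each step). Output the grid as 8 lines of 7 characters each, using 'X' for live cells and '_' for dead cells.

Simulating step by step:
Generation 0 (given above): 12 live cells
Generation 1: 11 live cells
_______
__XXX__
___XXX_
_XXXXX_
_______
_______
_______
_______
Generation 2: 9 live cells
___X___
__X__X_
_X_____
__X__X_
__XXX__
_______
_______
_______
Generation 3: 10 live cells
_______
__X____
_XX____
_XX_X__
__XXX__
___X___
_______
_______
Generation 4: 8 live cells
(generation 4 grid is the final answer)

Answer: _______
_XX____
_______
____X__
_X__X__
__XXX__
_______
_______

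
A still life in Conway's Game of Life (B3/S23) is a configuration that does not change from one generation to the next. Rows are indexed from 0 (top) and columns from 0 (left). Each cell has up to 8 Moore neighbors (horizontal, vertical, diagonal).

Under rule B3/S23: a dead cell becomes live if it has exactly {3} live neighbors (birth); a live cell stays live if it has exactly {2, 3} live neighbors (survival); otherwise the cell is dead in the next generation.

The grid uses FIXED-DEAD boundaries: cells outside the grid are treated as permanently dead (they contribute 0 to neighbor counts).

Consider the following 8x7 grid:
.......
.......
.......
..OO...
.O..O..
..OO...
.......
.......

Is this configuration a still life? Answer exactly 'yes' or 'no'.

Answer: yes

Derivation:
Compute generation 1 and compare to generation 0 (given above):
Generation 1:
.......
.......
.......
..OO...
.O..O..
..OO...
.......
.......
The grids are IDENTICAL -> still life.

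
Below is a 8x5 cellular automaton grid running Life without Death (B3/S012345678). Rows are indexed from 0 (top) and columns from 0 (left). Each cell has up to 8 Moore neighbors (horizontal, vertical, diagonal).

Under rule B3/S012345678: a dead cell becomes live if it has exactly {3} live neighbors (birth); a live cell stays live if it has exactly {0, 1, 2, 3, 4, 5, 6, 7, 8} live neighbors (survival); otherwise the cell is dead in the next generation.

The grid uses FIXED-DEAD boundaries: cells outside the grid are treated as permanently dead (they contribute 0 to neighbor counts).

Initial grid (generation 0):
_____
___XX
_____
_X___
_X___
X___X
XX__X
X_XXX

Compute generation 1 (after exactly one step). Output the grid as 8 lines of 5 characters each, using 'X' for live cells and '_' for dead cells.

Simulating step by step:
Generation 0 (given above): 13 live cells
Generation 1: 15 live cells
(generation 1 grid is the final answer)

Answer: _____
___XX
_____
_X___
XX___
X___X
XXX_X
X_XXX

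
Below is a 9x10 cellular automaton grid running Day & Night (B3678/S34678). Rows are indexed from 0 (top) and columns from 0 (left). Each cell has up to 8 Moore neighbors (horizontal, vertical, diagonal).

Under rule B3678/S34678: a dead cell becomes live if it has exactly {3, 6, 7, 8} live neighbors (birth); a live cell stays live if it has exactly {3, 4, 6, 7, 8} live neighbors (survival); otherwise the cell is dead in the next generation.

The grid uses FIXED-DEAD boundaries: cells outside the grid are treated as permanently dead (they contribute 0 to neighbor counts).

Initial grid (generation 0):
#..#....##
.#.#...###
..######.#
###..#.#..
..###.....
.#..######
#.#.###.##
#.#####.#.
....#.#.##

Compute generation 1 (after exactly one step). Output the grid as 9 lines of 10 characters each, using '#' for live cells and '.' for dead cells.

Answer: ..#....###
...#.#.###
#..###.##.
.#.###..#.
#.###.....
.#.#.#####
..######.#
.....####.
....#.....

Derivation:
Simulating step by step:
Generation 0 (given above): 49 live cells
Generation 1: 43 live cells
(generation 1 grid is the final answer)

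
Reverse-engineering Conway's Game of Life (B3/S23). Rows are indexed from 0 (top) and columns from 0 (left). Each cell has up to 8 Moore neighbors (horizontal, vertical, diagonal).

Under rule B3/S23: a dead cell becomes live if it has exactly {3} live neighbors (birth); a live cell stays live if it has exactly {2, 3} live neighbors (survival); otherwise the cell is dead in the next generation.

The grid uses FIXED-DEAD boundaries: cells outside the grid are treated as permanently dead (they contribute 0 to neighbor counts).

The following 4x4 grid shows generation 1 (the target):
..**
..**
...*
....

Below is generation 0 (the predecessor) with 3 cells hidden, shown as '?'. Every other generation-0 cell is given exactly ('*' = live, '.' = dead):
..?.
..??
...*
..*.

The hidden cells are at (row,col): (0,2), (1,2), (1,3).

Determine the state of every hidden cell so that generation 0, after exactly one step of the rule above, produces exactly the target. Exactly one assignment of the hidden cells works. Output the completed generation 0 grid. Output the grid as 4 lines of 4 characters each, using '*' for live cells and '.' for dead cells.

Hidden generation-0 cells (in order): (0,2), (1,2), (1,3).
A hidden cell only influences target cells in its own 3x3 neighborhood. Try each of the 2^3 = 8 assignments, step the completed generation 0 forward once under B3/S23, and compare with the target:
  (0,2)=. (1,2)=. (1,3)=. -> step gives (0,2)='.' but target has '*' -> reject
  (0,2)=. (1,2)=. (1,3)=* -> step gives (0,2)='.' but target has '*' -> reject
  (0,2)=. (1,2)=* (1,3)=. -> step gives (0,2)='.' but target has '*' -> reject
  (0,2)=. (1,2)=* (1,3)=* -> step gives (0,2)='.' but target has '*' -> reject
  (0,2)=* (1,2)=. (1,3)=. -> step gives (0,2)='.' but target has '*' -> reject
  (0,2)=* (1,2)=. (1,3)=* -> step gives (0,2)='.' but target has '*' -> reject
  (0,2)=* (1,2)=* (1,3)=. -> step gives (0,2)='.' but target has '*' -> reject
  (0,2)=* (1,2)=* (1,3)=* -> step reproduces the target at every cell -> ACCEPT
Unique solution: (0,2)=live, (1,2)=live, (1,3)=live.
Check: live-neighbor counts of every cell in the completed generation 0:
0223
0233
0243
0112
Applying B3/S23 to generation 0 with these counts gives:
..**
..**
...*
....
which matches the target exactly.

Answer: ..*.
..**
...*
..*.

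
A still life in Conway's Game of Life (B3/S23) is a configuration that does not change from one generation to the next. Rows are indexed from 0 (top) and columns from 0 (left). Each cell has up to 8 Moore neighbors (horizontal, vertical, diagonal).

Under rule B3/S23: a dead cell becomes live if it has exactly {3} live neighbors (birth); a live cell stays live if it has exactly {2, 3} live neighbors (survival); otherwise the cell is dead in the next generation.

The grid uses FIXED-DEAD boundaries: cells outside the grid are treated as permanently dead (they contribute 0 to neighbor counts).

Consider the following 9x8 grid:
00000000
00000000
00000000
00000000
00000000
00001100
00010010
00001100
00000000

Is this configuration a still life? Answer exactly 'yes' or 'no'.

Compute generation 1 and compare to generation 0 (given above):
Generation 1:
00000000
00000000
00000000
00000000
00000000
00001100
00010010
00001100
00000000
The grids are IDENTICAL -> still life.

Answer: yes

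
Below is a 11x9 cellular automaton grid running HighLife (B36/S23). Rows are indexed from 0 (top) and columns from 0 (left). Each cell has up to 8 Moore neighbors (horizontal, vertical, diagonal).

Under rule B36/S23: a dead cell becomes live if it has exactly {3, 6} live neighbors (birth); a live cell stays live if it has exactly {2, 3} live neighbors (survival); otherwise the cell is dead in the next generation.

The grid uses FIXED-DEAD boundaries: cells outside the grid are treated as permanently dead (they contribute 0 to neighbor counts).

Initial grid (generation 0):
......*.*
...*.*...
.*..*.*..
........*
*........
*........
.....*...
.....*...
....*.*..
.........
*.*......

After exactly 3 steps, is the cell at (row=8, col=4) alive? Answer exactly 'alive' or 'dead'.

Simulating step by step:
Generation 0 (given above): 16 live cells
Generation 1: 10 live cells
.........
....****.
....**...
.........
.........
.........
.........
....***..
.....*...
.........
.........
Generation 2: 12 live cells
.....**..
....*.*..
....*....
.........
.........
.........
.....*...
....***..
....***..
.........
.........
Generation 3: 11 live cells
.....**..
....*.*..
.....*...
.........
.........
.........
....***..
.........
....*.*..
.....*...
.........

Cell (8,4) at generation 3: 1 -> alive

Answer: alive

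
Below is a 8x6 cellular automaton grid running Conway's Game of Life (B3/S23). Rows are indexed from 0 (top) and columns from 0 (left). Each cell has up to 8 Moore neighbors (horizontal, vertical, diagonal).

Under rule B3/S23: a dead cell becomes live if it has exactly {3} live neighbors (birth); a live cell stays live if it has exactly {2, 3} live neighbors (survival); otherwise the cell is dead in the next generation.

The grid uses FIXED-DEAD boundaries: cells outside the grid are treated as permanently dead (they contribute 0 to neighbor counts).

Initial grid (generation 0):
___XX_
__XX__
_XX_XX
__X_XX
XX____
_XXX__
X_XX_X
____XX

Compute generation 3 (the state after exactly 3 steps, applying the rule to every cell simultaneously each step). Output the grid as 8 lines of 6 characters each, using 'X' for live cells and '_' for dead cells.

Simulating step by step:
Generation 0 (given above): 22 live cells
Generation 1: 19 live cells
__XXX_
_X___X
_X___X
X_X_XX
X___X_
___XX_
_____X
___XXX
Generation 2: 21 live cells
__XXX_
_X_X_X
XXX__X
X__XXX
_X____
___XXX
_____X
____XX
Generation 3: 17 live cells
(generation 3 grid is the final answer)

Answer: __XXX_
X____X
X____X
X__XXX
__X___
____XX
___X__
____XX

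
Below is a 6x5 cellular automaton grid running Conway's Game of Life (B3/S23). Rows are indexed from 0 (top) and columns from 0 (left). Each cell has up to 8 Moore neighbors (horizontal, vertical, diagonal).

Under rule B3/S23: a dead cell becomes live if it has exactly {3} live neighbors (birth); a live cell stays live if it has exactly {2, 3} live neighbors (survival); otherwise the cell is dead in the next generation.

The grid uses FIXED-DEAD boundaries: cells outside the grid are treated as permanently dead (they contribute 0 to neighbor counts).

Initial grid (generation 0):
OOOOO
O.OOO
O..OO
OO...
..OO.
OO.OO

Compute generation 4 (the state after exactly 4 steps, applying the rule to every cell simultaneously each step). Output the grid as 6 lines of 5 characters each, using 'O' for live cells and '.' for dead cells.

Answer: .....
.....
.....
.....
.OOO.
.OOO.

Derivation:
Simulating step by step:
Generation 0 (given above): 20 live cells
Generation 1: 13 live cells
O...O
O....
O...O
OO..O
...OO
.O.OO
Generation 2: 11 live cells
.....
OO...
O....
OO..O
OO...
..OOO
Generation 3: 7 live cells
.....
OO...
.....
.....
O...O
.OOO.
Generation 4: 6 live cells
(generation 4 grid is the final answer)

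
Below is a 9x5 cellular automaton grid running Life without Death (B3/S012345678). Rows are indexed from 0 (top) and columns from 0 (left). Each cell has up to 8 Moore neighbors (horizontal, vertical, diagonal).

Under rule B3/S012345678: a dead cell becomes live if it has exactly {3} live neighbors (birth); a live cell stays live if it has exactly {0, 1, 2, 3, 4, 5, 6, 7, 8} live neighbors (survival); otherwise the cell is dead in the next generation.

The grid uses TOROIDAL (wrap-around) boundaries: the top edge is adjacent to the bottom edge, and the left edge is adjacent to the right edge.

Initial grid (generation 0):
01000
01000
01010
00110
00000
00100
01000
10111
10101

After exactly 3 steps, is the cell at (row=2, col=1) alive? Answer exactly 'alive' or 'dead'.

Answer: alive

Derivation:
Simulating step by step:
Generation 0 (given above): 15 live cells
Generation 1: 21 live cells
01100
11000
01010
00110
00110
00100
11001
10111
10101
Generation 2: 30 live cells
01111
11000
11011
01111
01110
10101
11001
10111
10101
Generation 3: 30 live cells
01111
11000
11011
01111
01110
10101
11001
10111
10101

Cell (2,1) at generation 3: 1 -> alive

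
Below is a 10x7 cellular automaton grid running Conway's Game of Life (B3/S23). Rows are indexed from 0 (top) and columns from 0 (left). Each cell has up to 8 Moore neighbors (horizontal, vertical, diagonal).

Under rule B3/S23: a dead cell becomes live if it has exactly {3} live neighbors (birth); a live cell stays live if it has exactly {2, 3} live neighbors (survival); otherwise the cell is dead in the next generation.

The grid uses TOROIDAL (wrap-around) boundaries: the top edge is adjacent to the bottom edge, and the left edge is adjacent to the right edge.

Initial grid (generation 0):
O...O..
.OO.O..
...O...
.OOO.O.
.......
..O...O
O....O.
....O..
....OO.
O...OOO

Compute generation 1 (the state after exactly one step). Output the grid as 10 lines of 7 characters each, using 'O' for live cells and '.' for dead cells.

Answer: O...O..
.OO.O..
.......
..OOO..
.O.O...
......O
.....OO
....O.O
...O...
O..O...

Derivation:
Simulating step by step:
Generation 0 (given above): 21 live cells
Generation 1: 18 live cells
(generation 1 grid is the final answer)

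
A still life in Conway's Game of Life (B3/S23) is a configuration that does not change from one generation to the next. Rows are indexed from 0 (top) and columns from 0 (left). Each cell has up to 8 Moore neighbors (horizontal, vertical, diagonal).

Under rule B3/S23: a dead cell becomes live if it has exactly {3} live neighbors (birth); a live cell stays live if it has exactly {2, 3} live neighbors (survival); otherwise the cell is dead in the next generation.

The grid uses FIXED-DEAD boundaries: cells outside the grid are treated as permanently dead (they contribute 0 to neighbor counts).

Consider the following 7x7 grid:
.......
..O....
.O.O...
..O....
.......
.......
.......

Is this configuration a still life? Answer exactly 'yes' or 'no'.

Compute generation 1 and compare to generation 0 (given above):
Generation 1:
.......
..O....
.O.O...
..O....
.......
.......
.......
The grids are IDENTICAL -> still life.

Answer: yes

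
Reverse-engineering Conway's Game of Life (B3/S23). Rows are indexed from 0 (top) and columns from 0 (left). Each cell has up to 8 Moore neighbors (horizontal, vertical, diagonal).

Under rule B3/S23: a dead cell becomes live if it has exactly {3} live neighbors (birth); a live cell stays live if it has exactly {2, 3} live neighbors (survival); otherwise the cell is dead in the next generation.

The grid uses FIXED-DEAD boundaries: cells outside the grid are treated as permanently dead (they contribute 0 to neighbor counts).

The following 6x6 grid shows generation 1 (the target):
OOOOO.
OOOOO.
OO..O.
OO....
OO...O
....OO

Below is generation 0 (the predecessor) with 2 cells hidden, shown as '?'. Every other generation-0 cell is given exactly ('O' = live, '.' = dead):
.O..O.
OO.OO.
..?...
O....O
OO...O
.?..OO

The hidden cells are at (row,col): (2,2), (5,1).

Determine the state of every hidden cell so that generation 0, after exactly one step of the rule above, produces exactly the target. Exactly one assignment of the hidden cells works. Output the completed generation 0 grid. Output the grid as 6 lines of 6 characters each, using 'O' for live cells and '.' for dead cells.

Answer: .O..O.
OO.OO.
......
O....O
OO...O
....OO

Derivation:
Hidden generation-0 cells (in order): (2,2), (5,1).
A hidden cell only influences target cells in its own 3x3 neighborhood. Try each of the 2^2 = 4 assignments, step the completed generation 0 forward once under B3/S23, and compare with the target:
  (2,2)=. (5,1)=. -> step reproduces the target at every cell -> ACCEPT
  (2,2)=. (5,1)=O -> step gives (5,0)='O' but target has '.' -> reject
  (2,2)=O (5,1)=. -> step gives (1,2)='.' but target has 'O' -> reject
  (2,2)=O (5,1)=O -> step gives (1,2)='.' but target has 'O' -> reject
Unique solution: (2,2)=dead, (5,1)=dead.
Check: live-neighbor counts of every cell in the completed generation 0:
323322
223222
332232
231021
221143
221122
Applying B3/S23 to generation 0 with these counts gives:
OOOOO.
OOOOO.
OO..O.
OO....
OO...O
....OO
which matches the target exactly.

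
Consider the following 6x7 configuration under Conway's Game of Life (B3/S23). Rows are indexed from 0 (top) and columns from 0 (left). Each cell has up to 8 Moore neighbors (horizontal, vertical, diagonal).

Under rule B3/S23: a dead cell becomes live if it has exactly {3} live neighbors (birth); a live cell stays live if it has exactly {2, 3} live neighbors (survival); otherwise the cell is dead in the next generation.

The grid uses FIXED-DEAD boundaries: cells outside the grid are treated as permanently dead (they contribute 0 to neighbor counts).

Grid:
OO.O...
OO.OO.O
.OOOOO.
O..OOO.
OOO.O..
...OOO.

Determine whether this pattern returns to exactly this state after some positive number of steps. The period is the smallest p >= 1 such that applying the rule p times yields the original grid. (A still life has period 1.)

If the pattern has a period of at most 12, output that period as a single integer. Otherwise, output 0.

Simulating and comparing each generation to the original:
Gen 0 (original, given above): 24 live cells
Gen 1: 14 live cells, differs from original
Gen 2: 6 live cells, differs from original
Gen 3: 6 live cells, differs from original
Gen 4: 6 live cells, differs from original
Gen 5: 5 live cells, differs from original
Gen 6: 3 live cells, differs from original
Gen 7: 2 live cells, differs from original
Gen 8: 0 live cells, differs from original
Gen 9: 0 live cells, differs from original
Gen 10: 0 live cells, differs from original
Gen 11: 0 live cells, differs from original
Gen 12: 0 live cells, differs from original
No period found within 12 steps.

Answer: 0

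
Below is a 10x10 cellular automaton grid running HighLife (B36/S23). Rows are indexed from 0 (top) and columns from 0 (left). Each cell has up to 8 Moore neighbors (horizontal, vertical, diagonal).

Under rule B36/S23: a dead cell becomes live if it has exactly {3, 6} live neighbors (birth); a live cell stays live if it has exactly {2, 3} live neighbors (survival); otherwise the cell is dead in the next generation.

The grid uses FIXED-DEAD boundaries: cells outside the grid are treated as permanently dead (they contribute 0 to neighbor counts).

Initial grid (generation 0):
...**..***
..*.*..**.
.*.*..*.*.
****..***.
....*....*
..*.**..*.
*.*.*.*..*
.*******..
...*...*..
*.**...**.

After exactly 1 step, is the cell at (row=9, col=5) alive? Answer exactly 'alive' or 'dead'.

Simulating step by step:
Generation 0 (given above): 45 live cells
Generation 1: 39 live cells
...**..*.*
..*.***...
*.*.***..*
**.****.**
....*.*..*
.*..*...**
........*.
.*.....**.
..*..*....
..**...**.

Cell (9,5) at generation 1: 0 -> dead

Answer: dead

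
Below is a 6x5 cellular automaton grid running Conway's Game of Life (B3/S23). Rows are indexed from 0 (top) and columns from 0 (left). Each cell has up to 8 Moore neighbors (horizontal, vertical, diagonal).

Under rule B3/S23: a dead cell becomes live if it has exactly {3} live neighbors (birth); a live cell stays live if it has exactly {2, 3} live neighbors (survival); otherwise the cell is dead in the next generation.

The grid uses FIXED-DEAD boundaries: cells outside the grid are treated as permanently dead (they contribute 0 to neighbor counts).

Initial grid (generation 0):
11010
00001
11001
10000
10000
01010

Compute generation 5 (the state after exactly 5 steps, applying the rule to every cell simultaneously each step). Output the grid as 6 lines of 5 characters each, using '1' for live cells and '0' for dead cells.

Answer: 00000
00000
00000
00000
00000
00000

Derivation:
Simulating step by step:
Generation 0 (given above): 11 live cells
Generation 1: 8 live cells
00000
00111
11000
10000
11000
00000
Generation 2: 10 live cells
00010
01110
11110
00000
11000
00000
Generation 3: 5 live cells
00010
10001
10010
00000
00000
00000
Generation 4: 2 live cells
00000
00011
00000
00000
00000
00000
Generation 5: 0 live cells
(generation 5 grid is the final answer)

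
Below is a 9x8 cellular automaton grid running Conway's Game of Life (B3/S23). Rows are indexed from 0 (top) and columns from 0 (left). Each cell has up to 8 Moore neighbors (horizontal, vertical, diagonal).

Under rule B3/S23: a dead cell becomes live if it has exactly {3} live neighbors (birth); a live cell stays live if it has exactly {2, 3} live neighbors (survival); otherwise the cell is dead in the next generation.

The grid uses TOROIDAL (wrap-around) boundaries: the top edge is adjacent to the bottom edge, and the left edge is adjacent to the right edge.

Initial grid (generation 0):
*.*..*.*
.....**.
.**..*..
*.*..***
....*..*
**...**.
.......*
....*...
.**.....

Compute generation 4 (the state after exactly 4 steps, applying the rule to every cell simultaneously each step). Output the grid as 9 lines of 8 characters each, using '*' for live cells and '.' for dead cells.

Simulating step by step:
Generation 0 (given above): 24 live cells
Generation 1: 31 live cells
*.*..*.*
*.*.**.*
***.*...
*.****.*
....*...
*....**.
*....***
........
****....
Generation 2: 20 live cells
.....*..
..*.**..
........
*.*..*.*
**......
*...*...
*....*..
..*...*.
*.**...*
Generation 3: 27 live cells
.**..**.
....**..
.*.****.
*......*
........
*......*
.*...*.*
*.**..*.
.***..**
Generation 4: 22 live cells
(generation 4 grid is the final answer)

Answer: **.....*
.*......
*..*..**
*...****
........
*.....**
.**.....
...***..
....*...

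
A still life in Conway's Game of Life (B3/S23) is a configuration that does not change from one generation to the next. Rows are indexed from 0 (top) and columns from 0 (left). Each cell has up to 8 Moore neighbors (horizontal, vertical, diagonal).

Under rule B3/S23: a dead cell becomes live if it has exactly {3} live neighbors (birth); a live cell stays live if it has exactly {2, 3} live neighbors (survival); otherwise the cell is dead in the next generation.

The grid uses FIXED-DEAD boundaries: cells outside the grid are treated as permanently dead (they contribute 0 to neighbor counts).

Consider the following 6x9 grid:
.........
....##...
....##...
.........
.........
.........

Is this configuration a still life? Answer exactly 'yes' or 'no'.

Compute generation 1 and compare to generation 0 (given above):
Generation 1:
.........
....##...
....##...
.........
.........
.........
The grids are IDENTICAL -> still life.

Answer: yes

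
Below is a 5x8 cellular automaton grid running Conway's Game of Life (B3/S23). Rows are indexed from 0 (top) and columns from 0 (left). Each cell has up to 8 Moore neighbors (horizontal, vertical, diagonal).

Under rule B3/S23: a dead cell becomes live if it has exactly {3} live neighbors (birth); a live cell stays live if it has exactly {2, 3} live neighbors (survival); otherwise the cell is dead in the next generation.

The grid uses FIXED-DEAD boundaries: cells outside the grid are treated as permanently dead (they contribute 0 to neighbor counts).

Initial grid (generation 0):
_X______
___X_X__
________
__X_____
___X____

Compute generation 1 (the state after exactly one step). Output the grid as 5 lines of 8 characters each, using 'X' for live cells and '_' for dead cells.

Simulating step by step:
Generation 0 (given above): 5 live cells
Generation 1: 0 live cells
(generation 1 grid is the final answer)

Answer: ________
________
________
________
________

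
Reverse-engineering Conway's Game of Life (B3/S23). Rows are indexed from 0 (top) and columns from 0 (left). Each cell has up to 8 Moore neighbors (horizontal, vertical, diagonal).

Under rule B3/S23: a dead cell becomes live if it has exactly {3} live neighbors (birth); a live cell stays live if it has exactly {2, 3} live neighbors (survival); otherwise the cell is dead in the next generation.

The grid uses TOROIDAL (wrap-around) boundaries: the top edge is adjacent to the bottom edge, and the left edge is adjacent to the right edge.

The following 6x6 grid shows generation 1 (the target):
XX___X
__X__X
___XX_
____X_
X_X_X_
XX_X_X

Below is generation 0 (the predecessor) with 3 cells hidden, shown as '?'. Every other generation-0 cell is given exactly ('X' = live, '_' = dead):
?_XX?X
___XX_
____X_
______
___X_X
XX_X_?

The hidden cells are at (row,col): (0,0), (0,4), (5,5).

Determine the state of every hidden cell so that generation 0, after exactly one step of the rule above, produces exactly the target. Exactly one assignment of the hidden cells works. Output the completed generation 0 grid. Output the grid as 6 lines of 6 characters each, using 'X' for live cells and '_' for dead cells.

Hidden generation-0 cells (in order): (0,0), (0,4), (5,5).
A hidden cell only influences target cells in its own 3x3 neighborhood. Try each of the 2^3 = 8 assignments, step the completed generation 0 forward once under B3/S23, and compare with the target:
  (0,0)=_ (0,4)=_ (5,5)=_ -> step reproduces the target at every cell -> ACCEPT
  (0,0)=_ (0,4)=_ (5,5)=X -> step gives (0,0)='_' but target has 'X' -> reject
  (0,0)=_ (0,4)=X (5,5)=_ -> step gives (1,5)='_' but target has 'X' -> reject
  (0,0)=_ (0,4)=X (5,5)=X -> step gives (0,0)='_' but target has 'X' -> reject
  (0,0)=X (0,4)=_ (5,5)=_ -> step gives (0,1)='_' but target has 'X' -> reject
  (0,0)=X (0,4)=_ (5,5)=X -> step gives (0,0)='_' but target has 'X' -> reject
  (0,0)=X (0,4)=X (5,5)=_ -> step gives (0,1)='_' but target has 'X' -> reject
  (0,0)=X (0,4)=X (5,5)=X -> step gives (0,0)='_' but target has 'X' -> reject
Unique solution: (0,0)=dead, (0,4)=dead, (5,5)=dead.
Check: live-neighbor counts of every cell in the completed generation 0:
334452
113443
001322
101232
323131
325353
Applying B3/S23 to generation 0 with these counts gives:
XX___X
__X__X
___XX_
____X_
X_X_X_
XX_X_X
which matches the target exactly.

Answer: __XX_X
___XX_
____X_
______
___X_X
XX_X__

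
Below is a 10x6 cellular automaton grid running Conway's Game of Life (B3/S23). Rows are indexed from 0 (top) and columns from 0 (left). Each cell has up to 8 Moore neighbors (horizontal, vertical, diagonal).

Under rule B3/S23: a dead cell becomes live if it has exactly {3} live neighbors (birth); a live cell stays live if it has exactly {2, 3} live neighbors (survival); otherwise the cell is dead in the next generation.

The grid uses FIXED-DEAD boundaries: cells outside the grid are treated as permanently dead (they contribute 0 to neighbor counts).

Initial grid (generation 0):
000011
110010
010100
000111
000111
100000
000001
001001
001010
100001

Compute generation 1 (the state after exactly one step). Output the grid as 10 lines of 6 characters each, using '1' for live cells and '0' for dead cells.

Simulating step by step:
Generation 0 (given above): 21 live cells
Generation 1: 23 live cells
(generation 1 grid is the final answer)

Answer: 000011
111111
110101
000001
000101
000001
000000
000111
010111
000000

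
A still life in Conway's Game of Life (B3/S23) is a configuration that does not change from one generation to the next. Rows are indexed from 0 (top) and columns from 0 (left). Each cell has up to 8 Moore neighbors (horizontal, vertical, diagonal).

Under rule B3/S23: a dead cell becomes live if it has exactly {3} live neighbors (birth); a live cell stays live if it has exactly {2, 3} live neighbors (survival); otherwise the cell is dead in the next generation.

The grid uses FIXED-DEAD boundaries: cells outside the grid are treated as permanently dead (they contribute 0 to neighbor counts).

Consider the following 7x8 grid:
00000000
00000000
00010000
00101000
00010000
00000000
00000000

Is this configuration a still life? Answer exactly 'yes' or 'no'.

Compute generation 1 and compare to generation 0 (given above):
Generation 1:
00000000
00000000
00010000
00101000
00010000
00000000
00000000
The grids are IDENTICAL -> still life.

Answer: yes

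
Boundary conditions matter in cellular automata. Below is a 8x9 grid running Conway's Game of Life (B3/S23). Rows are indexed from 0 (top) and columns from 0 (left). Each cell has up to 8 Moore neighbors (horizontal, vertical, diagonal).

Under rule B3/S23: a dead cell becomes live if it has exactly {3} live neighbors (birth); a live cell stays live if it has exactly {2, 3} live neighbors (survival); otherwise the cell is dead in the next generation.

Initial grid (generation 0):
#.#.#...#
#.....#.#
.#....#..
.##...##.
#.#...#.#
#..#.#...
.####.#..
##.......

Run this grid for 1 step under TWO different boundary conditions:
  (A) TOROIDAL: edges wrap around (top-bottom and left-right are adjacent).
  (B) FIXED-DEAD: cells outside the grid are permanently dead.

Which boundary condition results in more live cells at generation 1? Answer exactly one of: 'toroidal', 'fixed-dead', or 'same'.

Under TOROIDAL boundary, generation 1:
.......#.
.....#..#
.##..##.#
..#..##.#
#.##.##.#
#....####
...###...
....##..#
Population = 29

Under FIXED-DEAD boundary, generation 1:
.#.....#.
#....#...
###..##..
#.#..##..
#.##.##..
#....###.
...###...
##.#.....
Population = 28

Comparison: toroidal=29, fixed-dead=28 -> toroidal

Answer: toroidal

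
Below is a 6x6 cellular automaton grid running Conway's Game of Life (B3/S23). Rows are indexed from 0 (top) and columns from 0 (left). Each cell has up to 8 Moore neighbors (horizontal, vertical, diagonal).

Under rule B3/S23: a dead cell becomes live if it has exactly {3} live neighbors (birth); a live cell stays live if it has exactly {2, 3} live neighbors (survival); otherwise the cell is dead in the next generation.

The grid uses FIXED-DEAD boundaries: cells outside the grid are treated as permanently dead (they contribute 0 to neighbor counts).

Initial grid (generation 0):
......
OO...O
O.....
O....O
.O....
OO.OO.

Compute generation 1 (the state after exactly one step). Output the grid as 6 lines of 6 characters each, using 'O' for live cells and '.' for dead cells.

Answer: ......
OO....
O.....
OO....
.OO.O.
OOO...

Derivation:
Simulating step by step:
Generation 0 (given above): 11 live cells
Generation 1: 11 live cells
(generation 1 grid is the final answer)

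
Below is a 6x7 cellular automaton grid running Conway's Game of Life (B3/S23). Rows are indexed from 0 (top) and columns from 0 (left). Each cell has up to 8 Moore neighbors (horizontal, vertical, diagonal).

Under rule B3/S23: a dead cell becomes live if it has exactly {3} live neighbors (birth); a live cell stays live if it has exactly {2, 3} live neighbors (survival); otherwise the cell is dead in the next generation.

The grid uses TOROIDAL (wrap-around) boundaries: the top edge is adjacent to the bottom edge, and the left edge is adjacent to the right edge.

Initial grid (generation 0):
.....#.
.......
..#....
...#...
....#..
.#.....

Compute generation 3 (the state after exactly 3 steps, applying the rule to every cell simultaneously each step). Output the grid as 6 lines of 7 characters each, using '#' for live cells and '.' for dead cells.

Simulating step by step:
Generation 0 (given above): 5 live cells
Generation 1: 1 live cells
.......
.......
.......
...#...
.......
.......
Generation 2: 0 live cells
.......
.......
.......
.......
.......
.......
Generation 3: 0 live cells
(generation 3 grid is the final answer)

Answer: .......
.......
.......
.......
.......
.......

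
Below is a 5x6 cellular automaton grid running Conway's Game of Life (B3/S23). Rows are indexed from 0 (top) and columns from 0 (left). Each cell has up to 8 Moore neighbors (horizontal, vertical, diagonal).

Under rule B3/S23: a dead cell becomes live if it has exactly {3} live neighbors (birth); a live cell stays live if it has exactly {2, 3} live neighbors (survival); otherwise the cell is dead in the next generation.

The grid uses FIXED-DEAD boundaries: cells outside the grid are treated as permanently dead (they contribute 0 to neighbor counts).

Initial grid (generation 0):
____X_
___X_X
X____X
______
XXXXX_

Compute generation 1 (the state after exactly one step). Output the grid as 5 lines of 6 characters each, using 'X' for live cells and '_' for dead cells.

Answer: ____X_
_____X
____X_
X_XXX_
_XXX__

Derivation:
Simulating step by step:
Generation 0 (given above): 10 live cells
Generation 1: 10 live cells
(generation 1 grid is the final answer)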